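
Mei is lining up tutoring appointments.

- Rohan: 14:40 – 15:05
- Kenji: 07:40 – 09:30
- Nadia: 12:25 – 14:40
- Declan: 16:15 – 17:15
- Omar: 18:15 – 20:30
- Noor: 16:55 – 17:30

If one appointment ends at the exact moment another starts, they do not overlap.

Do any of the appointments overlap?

Sorted by start: Kenji, Nadia, Rohan, Declan, Noor, Omar.
Nadia starts after Kenji ends, so nothing later overlaps Kenji either.
Rohan starts exactly when Nadia ends (back-to-back, no overlap), so nothing later overlaps Nadia either.
Declan starts after Rohan ends, so nothing later overlaps Rohan either.
Noor starts before Declan ends → Declan and Noor overlap.
That's a conflict, so the schedule is not conflict-free.

Yes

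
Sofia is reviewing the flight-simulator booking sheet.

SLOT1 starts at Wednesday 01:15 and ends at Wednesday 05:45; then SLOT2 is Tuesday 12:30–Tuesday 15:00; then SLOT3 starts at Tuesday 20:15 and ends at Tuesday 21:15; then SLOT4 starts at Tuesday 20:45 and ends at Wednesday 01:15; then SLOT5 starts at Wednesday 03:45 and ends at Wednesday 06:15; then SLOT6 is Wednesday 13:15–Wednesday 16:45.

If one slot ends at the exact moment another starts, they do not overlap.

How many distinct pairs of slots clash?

Sorted by start: SLOT2, SLOT3, SLOT4, SLOT1, SLOT5, SLOT6.
SLOT3 starts after SLOT2 ends; SLOT2 is clear from here.
SLOT4 starts before SLOT3 ends → SLOT3 and SLOT4 overlap.
SLOT1 starts after SLOT3 ends; SLOT3 is clear from here.
SLOT1 starts exactly when SLOT4 ends (back-to-back, no overlap); SLOT4 is clear from here.
SLOT5 starts before SLOT1 ends → SLOT1 and SLOT5 overlap.
SLOT6 starts after SLOT1 ends.
SLOT6 starts after SLOT5 ends.
Overlapping pairs: SLOT1 & SLOT5, SLOT3 & SLOT4 — 2 in total.

2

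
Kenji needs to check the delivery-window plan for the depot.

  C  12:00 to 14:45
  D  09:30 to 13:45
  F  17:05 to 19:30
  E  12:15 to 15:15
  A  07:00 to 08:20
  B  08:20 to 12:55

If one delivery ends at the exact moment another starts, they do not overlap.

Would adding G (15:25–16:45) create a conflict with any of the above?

No — it doesn't clash with anything

A: ends 08:20 at or before G starts 15:25 → clear.
B: ends 12:55 at or before G starts 15:25 → clear.
D: ends 13:45 at or before G starts 15:25 → clear.
C: ends 14:45 at or before G starts 15:25 → clear.
E: ends 15:15 at or before G starts 15:25 → clear.
F: starts 17:05 at or after G ends 16:45 → clear.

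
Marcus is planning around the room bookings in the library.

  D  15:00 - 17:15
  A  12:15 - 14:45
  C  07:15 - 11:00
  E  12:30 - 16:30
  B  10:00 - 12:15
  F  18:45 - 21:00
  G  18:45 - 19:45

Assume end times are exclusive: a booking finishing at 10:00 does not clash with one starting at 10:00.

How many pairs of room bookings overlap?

Two intervals overlap when each starts before the other ends.
Sorted by start: C, B, A, E, D, F, G.
B starts before C ends → C and B overlap.
A starts after C ends, so C has no further overlaps.
A starts exactly when B ends (back-to-back, no overlap), so B has no further overlaps.
E starts before A ends → A and E overlap.
D starts after A ends, so A has no further overlaps.
D starts before E ends → E and D overlap.
F starts after E ends, so E has no further overlaps.
F starts after D ends, so D has no further overlaps.
G starts before F ends → F and G overlap.
Overlapping pairs: A & E, B & C, D & E, F & G — 4 in total.

4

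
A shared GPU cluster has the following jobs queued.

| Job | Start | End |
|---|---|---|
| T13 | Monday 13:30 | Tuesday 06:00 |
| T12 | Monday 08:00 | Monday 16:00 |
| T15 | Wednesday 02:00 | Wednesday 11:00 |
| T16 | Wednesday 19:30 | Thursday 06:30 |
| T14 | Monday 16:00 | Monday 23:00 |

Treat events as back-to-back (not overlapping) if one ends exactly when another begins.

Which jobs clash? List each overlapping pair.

Sorted by start: T12, T13, T14, T15, T16.
T13 starts before T12 ends → T12 and T13 overlap.
T14 starts exactly when T12 ends (back-to-back, no overlap) — done with T12.
T14 starts before T13 ends → T13 and T14 overlap.
T15 starts after T13 ends — done with T13.
T15 starts after T14 ends — done with T14.
T16 starts after T15 ends.

T12 & T13, T13 & T14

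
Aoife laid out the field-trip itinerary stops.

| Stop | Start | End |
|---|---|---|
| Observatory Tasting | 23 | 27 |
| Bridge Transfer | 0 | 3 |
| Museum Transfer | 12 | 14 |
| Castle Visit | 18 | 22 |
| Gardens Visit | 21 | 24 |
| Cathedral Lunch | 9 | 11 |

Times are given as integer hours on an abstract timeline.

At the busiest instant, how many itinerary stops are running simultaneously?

2

Sort all start/end points and keep a running count:
0 start Bridge Transfer → 1
3 end Bridge Transfer → 0
9 start Cathedral Lunch → 1
11 end Cathedral Lunch → 0
12 start Museum Transfer → 1
14 end Museum Transfer → 0
18 start Castle Visit → 1
21 start Gardens Visit → 2
22 end Castle Visit → 1
23 start Observatory Tasting → 2
24 end Gardens Visit → 1
27 end Observatory Tasting → 0
Peak is 2, at 21 (Castle Visit, Gardens Visit).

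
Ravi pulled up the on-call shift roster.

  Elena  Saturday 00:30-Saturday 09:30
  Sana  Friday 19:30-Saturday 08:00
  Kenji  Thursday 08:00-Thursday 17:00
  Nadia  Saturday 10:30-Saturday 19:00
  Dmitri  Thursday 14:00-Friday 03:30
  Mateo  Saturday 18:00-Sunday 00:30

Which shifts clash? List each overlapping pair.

Sorted by start: Kenji, Dmitri, Sana, Elena, Nadia, Mateo.
Dmitri starts before Kenji ends → Kenji and Dmitri overlap.
Sana starts after Kenji ends, so Kenji has no further overlaps.
Sana starts after Dmitri ends, so Dmitri has no further overlaps.
Elena starts before Sana ends → Sana and Elena overlap.
Nadia starts after Sana ends, so Sana has no further overlaps.
Nadia starts after Elena ends, so Elena has no further overlaps.
Mateo starts before Nadia ends → Nadia and Mateo overlap.

Dmitri & Kenji, Elena & Sana, Mateo & Nadia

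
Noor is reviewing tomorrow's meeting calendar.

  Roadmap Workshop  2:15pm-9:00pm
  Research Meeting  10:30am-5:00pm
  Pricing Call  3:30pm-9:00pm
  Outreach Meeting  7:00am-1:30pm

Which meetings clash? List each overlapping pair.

Two intervals overlap when each starts before the other ends.
Sorted by start: Outreach Meeting, Research Meeting, Roadmap Workshop, Pricing Call.
Research Meeting starts before Outreach Meeting ends → Outreach Meeting and Research Meeting overlap.
Roadmap Workshop starts after Outreach Meeting ends, so Outreach Meeting has no further overlaps.
Roadmap Workshop starts before Research Meeting ends → Research Meeting and Roadmap Workshop overlap.
Pricing Call starts before Research Meeting ends → Research Meeting and Pricing Call overlap.
Pricing Call starts before Roadmap Workshop ends → Roadmap Workshop and Pricing Call overlap.

Outreach Meeting & Research Meeting, Pricing Call & Research Meeting, Pricing Call & Roadmap Workshop, Research Meeting & Roadmap Workshop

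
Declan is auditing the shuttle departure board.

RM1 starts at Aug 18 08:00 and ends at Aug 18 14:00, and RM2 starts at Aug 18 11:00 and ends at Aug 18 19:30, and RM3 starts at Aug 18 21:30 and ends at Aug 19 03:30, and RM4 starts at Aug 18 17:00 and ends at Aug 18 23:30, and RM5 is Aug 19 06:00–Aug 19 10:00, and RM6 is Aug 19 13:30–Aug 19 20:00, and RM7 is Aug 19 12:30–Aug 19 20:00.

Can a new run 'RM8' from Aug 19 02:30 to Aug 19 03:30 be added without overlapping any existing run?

No — it overlaps RM3

RM1: ends Aug 18 14:00 at or before RM8 starts Aug 19 02:30 → clear.
RM2: ends Aug 18 19:30 at or before RM8 starts Aug 19 02:30 → clear.
RM4: ends Aug 18 23:30 at or before RM8 starts Aug 19 02:30 → clear.
RM3: starts Aug 18 21:30 before RM8 ends Aug 19 03:30, and ends Aug 19 03:30 after RM8 starts Aug 19 02:30 → overlap.
RM5: starts Aug 19 06:00 at or after RM8 ends Aug 19 03:30 → clear.
RM7: starts Aug 19 12:30 at or after RM8 ends Aug 19 03:30 → clear.
RM6: starts Aug 19 13:30 at or after RM8 ends Aug 19 03:30 → clear.
RM8 overlaps RM3.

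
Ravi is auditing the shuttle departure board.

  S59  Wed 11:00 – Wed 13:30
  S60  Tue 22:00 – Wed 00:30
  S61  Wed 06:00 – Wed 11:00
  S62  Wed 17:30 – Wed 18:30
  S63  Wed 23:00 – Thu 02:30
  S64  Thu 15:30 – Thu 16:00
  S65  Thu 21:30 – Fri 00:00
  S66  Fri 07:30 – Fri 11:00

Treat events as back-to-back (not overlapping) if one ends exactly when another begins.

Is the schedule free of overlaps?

Yes

Check each pair: they overlap iff neither finishes before the other starts.
Sorted by start: S60, S61, S59, S62, S63, S64, S65, S66.
S61 starts after S60 ends; S60 is clear from here.
S59 starts exactly when S61 ends (back-to-back, no overlap); S61 is clear from here.
S62 starts after S59 ends; S59 is clear from here.
S63 starts after S62 ends; S62 is clear from here.
S64 starts after S63 ends; S63 is clear from here.
S65 starts after S64 ends; S64 is clear from here.
S66 starts after S65 ends.
Every pair is clear; the schedule has no overlaps.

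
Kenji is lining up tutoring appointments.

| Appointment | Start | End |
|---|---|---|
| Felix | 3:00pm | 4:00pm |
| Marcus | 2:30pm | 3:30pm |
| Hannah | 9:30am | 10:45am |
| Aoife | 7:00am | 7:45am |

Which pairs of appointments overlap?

Felix & Marcus

Sorted by start: Aoife, Hannah, Marcus, Felix.
Hannah starts after Aoife ends, so Aoife has no further overlaps.
Marcus starts after Hannah ends, so Hannah has no further overlaps.
Felix starts before Marcus ends → Marcus and Felix overlap.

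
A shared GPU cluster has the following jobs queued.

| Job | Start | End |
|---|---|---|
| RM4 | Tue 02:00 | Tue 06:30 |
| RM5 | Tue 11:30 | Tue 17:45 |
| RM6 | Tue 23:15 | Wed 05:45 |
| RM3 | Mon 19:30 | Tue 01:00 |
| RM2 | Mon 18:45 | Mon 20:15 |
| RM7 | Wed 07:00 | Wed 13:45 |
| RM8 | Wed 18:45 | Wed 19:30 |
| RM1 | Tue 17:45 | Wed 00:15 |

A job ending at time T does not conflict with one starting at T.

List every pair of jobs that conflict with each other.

Sorted by start: RM2, RM3, RM4, RM5, RM1, RM6, RM7, RM8.
RM3 starts before RM2 ends → RM2 and RM3 overlap.
RM4 starts after RM2 ends; RM2 is clear from here.
RM4 starts after RM3 ends; RM3 is clear from here.
RM5 starts after RM4 ends; RM4 is clear from here.
RM1 starts exactly when RM5 ends (back-to-back, no overlap); RM5 is clear from here.
RM6 starts before RM1 ends → RM1 and RM6 overlap.
RM7 starts after RM1 ends; RM1 is clear from here.
RM7 starts after RM6 ends; RM6 is clear from here.
RM8 starts after RM7 ends.

RM1 & RM6, RM2 & RM3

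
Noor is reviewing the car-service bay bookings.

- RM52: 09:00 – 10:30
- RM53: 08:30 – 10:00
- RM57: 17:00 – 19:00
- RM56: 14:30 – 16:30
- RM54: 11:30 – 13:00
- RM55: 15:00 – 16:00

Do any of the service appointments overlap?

Yes

Sorted by start: RM53, RM52, RM54, RM56, RM55, RM57.
RM52 starts before RM53 ends → RM53 and RM52 overlap.
That's a conflict, so the schedule is not conflict-free.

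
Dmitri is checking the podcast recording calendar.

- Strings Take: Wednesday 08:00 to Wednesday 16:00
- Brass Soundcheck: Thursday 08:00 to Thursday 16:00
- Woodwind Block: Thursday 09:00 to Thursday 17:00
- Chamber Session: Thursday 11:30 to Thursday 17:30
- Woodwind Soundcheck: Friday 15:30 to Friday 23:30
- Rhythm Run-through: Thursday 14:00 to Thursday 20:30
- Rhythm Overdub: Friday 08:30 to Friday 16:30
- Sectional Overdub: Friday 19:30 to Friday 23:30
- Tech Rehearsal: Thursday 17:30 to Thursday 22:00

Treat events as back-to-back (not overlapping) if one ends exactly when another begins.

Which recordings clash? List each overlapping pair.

Brass Soundcheck & Chamber Session, Brass Soundcheck & Rhythm Run-through, Brass Soundcheck & Woodwind Block, Chamber Session & Rhythm Run-through, Chamber Session & Woodwind Block, Rhythm Overdub & Woodwind Soundcheck, Rhythm Run-through & Tech Rehearsal, Rhythm Run-through & Woodwind Block, Sectional Overdub & Woodwind Soundcheck

Two intervals overlap when each starts before the other ends.
Sorted by start: Strings Take, Brass Soundcheck, Woodwind Block, Chamber Session, Rhythm Run-through, Tech Rehearsal, Rhythm Overdub, Woodwind Soundcheck, Sectional Overdub.
Brass Soundcheck starts after Strings Take ends; Strings Take is clear from here.
Woodwind Block starts before Brass Soundcheck ends → Brass Soundcheck and Woodwind Block overlap.
Chamber Session starts before Brass Soundcheck ends → Brass Soundcheck and Chamber Session overlap.
Rhythm Run-through starts before Brass Soundcheck ends → Brass Soundcheck and Rhythm Run-through overlap.
Tech Rehearsal starts after Brass Soundcheck ends; Brass Soundcheck is clear from here.
Chamber Session starts before Woodwind Block ends → Woodwind Block and Chamber Session overlap.
Rhythm Run-through starts before Woodwind Block ends → Woodwind Block and Rhythm Run-through overlap.
Tech Rehearsal starts after Woodwind Block ends; Woodwind Block is clear from here.
Rhythm Run-through starts before Chamber Session ends → Chamber Session and Rhythm Run-through overlap.
Tech Rehearsal starts exactly when Chamber Session ends (back-to-back, no overlap); Chamber Session is clear from here.
Tech Rehearsal starts before Rhythm Run-through ends → Rhythm Run-through and Tech Rehearsal overlap.
Rhythm Overdub starts after Rhythm Run-through ends; Rhythm Run-through is clear from here.
Rhythm Overdub starts after Tech Rehearsal ends; Tech Rehearsal is clear from here.
Woodwind Soundcheck starts before Rhythm Overdub ends → Rhythm Overdub and Woodwind Soundcheck overlap.
Sectional Overdub starts after Rhythm Overdub ends.
Sectional Overdub starts before Woodwind Soundcheck ends → Woodwind Soundcheck and Sectional Overdub overlap.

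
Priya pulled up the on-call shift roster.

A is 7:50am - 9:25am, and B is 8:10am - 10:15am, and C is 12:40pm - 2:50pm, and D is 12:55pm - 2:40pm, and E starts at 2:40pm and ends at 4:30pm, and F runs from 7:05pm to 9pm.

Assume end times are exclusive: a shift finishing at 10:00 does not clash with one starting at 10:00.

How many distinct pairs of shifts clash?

3

Sorted by start: A, B, C, D, E, F.
B starts before A ends → A and B overlap.
C starts after A ends, so nothing later overlaps A either.
C starts after B ends, so nothing later overlaps B either.
D starts before C ends → C and D overlap.
E starts before C ends → C and E overlap.
F starts after C ends.
E starts exactly when D ends (back-to-back, no overlap), so nothing later overlaps D either.
F starts after E ends.
Overlapping pairs: A & B, C & D, C & E — 3 in total.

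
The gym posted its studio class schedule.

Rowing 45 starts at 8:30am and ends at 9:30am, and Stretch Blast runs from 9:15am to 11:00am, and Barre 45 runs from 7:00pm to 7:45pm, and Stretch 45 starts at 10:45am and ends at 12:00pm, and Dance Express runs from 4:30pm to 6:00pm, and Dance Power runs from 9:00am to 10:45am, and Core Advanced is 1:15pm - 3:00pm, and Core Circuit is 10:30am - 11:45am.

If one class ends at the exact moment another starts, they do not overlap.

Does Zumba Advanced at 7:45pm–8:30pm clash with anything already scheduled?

Rowing 45: ends 9:30am at or before Zumba Advanced starts 7:45pm → clear.
Dance Power: ends 10:45am at or before Zumba Advanced starts 7:45pm → clear.
Stretch Blast: ends 11:00am at or before Zumba Advanced starts 7:45pm → clear.
Core Circuit: ends 11:45am at or before Zumba Advanced starts 7:45pm → clear.
Stretch 45: ends 12:00pm at or before Zumba Advanced starts 7:45pm → clear.
Core Advanced: ends 3:00pm at or before Zumba Advanced starts 7:45pm → clear.
Dance Express: ends 6:00pm at or before Zumba Advanced starts 7:45pm → clear.
Barre 45: ends 7:45pm at or before Zumba Advanced starts 7:45pm → clear.

No — it doesn't clash with anything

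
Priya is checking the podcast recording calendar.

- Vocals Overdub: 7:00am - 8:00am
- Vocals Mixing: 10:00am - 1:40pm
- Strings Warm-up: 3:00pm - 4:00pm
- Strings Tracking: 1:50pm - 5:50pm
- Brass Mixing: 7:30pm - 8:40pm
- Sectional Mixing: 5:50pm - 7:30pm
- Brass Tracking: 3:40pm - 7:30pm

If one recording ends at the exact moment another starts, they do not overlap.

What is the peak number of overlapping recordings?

Walk through starts and ends in time order (an end at T is processed before a start at T):
7:00am start Vocals Overdub → 1
8:00am end Vocals Overdub → 0
10:00am start Vocals Mixing → 1
1:40pm end Vocals Mixing → 0
1:50pm start Strings Tracking → 1
3:00pm start Strings Warm-up → 2
3:40pm start Brass Tracking → 3
4:00pm end Strings Warm-up → 2
5:50pm end Strings Tracking → 1
5:50pm start Sectional Mixing → 2
7:30pm end Brass Tracking → 1
7:30pm end Sectional Mixing → 0
7:30pm start Brass Mixing → 1
8:40pm end Brass Mixing → 0
Peak is 3, at 3:40pm (Brass Tracking, Strings Tracking, Strings Warm-up).

3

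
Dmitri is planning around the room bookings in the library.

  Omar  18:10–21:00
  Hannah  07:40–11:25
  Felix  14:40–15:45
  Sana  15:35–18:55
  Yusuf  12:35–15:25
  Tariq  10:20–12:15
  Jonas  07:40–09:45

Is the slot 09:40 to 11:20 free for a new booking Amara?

Hannah: starts 07:40 before Amara ends 11:20, and ends 11:25 after Amara starts 09:40 → overlap.
Jonas: starts 07:40 before Amara ends 11:20, and ends 09:45 after Amara starts 09:40 → overlap.
Tariq: starts 10:20 before Amara ends 11:20, and ends 12:15 after Amara starts 09:40 → overlap.
Yusuf: starts 12:35 at or after Amara ends 11:20 → clear.
Felix: starts 14:40 at or after Amara ends 11:20 → clear.
Sana: starts 15:35 at or after Amara ends 11:20 → clear.
Omar: starts 18:10 at or after Amara ends 11:20 → clear.
Amara overlaps Hannah, Jonas, Tariq.

No — it overlaps Hannah, Jonas, Tariq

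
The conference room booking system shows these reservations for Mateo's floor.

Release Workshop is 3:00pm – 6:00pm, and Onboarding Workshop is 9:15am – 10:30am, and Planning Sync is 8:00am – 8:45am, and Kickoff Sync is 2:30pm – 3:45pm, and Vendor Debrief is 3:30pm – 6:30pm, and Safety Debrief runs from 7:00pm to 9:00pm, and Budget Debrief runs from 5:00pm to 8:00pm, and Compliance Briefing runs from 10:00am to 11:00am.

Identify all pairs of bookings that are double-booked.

Budget Debrief & Release Workshop, Budget Debrief & Safety Debrief, Budget Debrief & Vendor Debrief, Compliance Briefing & Onboarding Workshop, Kickoff Sync & Release Workshop, Kickoff Sync & Vendor Debrief, Release Workshop & Vendor Debrief

Sorted by start: Planning Sync, Onboarding Workshop, Compliance Briefing, Kickoff Sync, Release Workshop, Vendor Debrief, Budget Debrief, Safety Debrief.
Onboarding Workshop starts after Planning Sync ends, so nothing later overlaps Planning Sync either.
Compliance Briefing starts before Onboarding Workshop ends → Onboarding Workshop and Compliance Briefing overlap.
Kickoff Sync starts after Onboarding Workshop ends, so nothing later overlaps Onboarding Workshop either.
Kickoff Sync starts after Compliance Briefing ends, so nothing later overlaps Compliance Briefing either.
Release Workshop starts before Kickoff Sync ends → Kickoff Sync and Release Workshop overlap.
Vendor Debrief starts before Kickoff Sync ends → Kickoff Sync and Vendor Debrief overlap.
Budget Debrief starts after Kickoff Sync ends, so nothing later overlaps Kickoff Sync either.
Vendor Debrief starts before Release Workshop ends → Release Workshop and Vendor Debrief overlap.
Budget Debrief starts before Release Workshop ends → Release Workshop and Budget Debrief overlap.
Safety Debrief starts after Release Workshop ends.
Budget Debrief starts before Vendor Debrief ends → Vendor Debrief and Budget Debrief overlap.
Safety Debrief starts after Vendor Debrief ends.
Safety Debrief starts before Budget Debrief ends → Budget Debrief and Safety Debrief overlap.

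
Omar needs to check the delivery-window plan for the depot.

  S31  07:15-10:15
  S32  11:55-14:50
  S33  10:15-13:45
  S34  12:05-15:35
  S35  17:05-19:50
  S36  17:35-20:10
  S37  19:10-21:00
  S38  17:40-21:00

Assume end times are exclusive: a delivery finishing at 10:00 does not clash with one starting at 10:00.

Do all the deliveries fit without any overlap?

Two intervals overlap when each starts before the other ends.
Sorted by start: S31, S33, S32, S34, S35, S36, S38, S37.
S33 starts exactly when S31 ends (back-to-back, no overlap), so S31 has no further overlaps.
S32 starts before S33 ends → S33 and S32 overlap.
That's a conflict, so the schedule is not conflict-free.

No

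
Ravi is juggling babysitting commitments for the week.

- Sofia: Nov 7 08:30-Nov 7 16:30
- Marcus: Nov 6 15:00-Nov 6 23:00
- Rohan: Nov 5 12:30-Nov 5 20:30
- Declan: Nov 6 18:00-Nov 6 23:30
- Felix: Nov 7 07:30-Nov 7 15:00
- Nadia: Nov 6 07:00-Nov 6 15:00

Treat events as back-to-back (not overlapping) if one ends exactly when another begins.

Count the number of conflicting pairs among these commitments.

2

Sorted by start: Rohan, Nadia, Marcus, Declan, Felix, Sofia.
Nadia starts after Rohan ends — done with Rohan.
Marcus starts exactly when Nadia ends (back-to-back, no overlap) — done with Nadia.
Declan starts before Marcus ends → Marcus and Declan overlap.
Felix starts after Marcus ends — done with Marcus.
Felix starts after Declan ends — done with Declan.
Sofia starts before Felix ends → Felix and Sofia overlap.
Overlapping pairs: Declan & Marcus, Felix & Sofia — 2 in total.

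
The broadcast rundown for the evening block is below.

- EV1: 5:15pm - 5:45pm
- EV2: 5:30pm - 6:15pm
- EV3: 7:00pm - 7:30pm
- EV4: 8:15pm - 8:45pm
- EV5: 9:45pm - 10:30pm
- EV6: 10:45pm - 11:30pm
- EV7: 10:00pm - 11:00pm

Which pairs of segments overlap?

Two intervals overlap when each starts before the other ends.
Sorted by start: EV1, EV2, EV3, EV4, EV5, EV7, EV6.
EV2 starts before EV1 ends → EV1 and EV2 overlap.
EV3 starts after EV1 ends, so nothing later overlaps EV1 either.
EV3 starts after EV2 ends, so nothing later overlaps EV2 either.
EV4 starts after EV3 ends, so nothing later overlaps EV3 either.
EV5 starts after EV4 ends, so nothing later overlaps EV4 either.
EV7 starts before EV5 ends → EV5 and EV7 overlap.
EV6 starts after EV5 ends.
EV6 starts before EV7 ends → EV7 and EV6 overlap.

EV1 & EV2, EV5 & EV7, EV6 & EV7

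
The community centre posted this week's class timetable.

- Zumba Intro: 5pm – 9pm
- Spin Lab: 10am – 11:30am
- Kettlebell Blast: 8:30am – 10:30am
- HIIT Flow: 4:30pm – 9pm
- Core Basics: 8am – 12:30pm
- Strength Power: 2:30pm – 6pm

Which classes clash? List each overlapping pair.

Sorted by start: Core Basics, Kettlebell Blast, Spin Lab, Strength Power, HIIT Flow, Zumba Intro.
Kettlebell Blast starts before Core Basics ends → Core Basics and Kettlebell Blast overlap.
Spin Lab starts before Core Basics ends → Core Basics and Spin Lab overlap.
Strength Power starts after Core Basics ends; Core Basics is clear from here.
Spin Lab starts before Kettlebell Blast ends → Kettlebell Blast and Spin Lab overlap.
Strength Power starts after Kettlebell Blast ends; Kettlebell Blast is clear from here.
Strength Power starts after Spin Lab ends; Spin Lab is clear from here.
HIIT Flow starts before Strength Power ends → Strength Power and HIIT Flow overlap.
Zumba Intro starts before Strength Power ends → Strength Power and Zumba Intro overlap.
Zumba Intro starts before HIIT Flow ends → HIIT Flow and Zumba Intro overlap.

Core Basics & Kettlebell Blast, Core Basics & Spin Lab, HIIT Flow & Strength Power, HIIT Flow & Zumba Intro, Kettlebell Blast & Spin Lab, Strength Power & Zumba Intro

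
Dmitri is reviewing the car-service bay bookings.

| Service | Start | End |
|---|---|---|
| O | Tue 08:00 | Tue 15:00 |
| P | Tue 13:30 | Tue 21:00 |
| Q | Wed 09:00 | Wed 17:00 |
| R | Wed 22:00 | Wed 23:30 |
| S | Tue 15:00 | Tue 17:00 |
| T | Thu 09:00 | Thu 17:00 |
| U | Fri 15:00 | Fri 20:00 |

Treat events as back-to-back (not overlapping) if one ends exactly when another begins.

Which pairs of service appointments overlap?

Sorted by start: O, P, S, Q, R, T, U.
P starts before O ends → O and P overlap.
S starts exactly when O ends (back-to-back, no overlap), so O has no further overlaps.
S starts before P ends → P and S overlap.
Q starts after P ends, so P has no further overlaps.
Q starts after S ends, so S has no further overlaps.
R starts after Q ends, so Q has no further overlaps.
T starts after R ends, so R has no further overlaps.
U starts after T ends.

O & P, P & S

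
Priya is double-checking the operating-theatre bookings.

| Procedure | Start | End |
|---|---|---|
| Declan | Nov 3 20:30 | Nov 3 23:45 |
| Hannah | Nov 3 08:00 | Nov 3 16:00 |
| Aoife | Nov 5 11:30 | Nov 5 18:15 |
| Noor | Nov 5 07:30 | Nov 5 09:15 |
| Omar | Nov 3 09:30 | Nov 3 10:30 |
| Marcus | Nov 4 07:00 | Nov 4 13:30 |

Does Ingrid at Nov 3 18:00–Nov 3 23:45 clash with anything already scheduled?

Yes — it overlaps Declan

Hannah: ends Nov 3 16:00 at or before Ingrid starts Nov 3 18:00 → clear.
Omar: ends Nov 3 10:30 at or before Ingrid starts Nov 3 18:00 → clear.
Declan: starts Nov 3 20:30 before Ingrid ends Nov 3 23:45, and ends Nov 3 23:45 after Ingrid starts Nov 3 18:00 → overlap.
Marcus: starts Nov 4 07:00 at or after Ingrid ends Nov 3 23:45 → clear.
Noor: starts Nov 5 07:30 at or after Ingrid ends Nov 3 23:45 → clear.
Aoife: starts Nov 5 11:30 at or after Ingrid ends Nov 3 23:45 → clear.
Ingrid overlaps Declan.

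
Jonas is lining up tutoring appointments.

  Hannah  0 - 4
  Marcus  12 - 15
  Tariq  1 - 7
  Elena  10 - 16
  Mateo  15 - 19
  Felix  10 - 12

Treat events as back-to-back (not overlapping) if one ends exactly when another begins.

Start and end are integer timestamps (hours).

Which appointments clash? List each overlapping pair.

Elena & Felix, Elena & Marcus, Elena & Mateo, Hannah & Tariq

Two intervals overlap when each starts before the other ends.
Sorted by start: Hannah, Tariq, Elena, Felix, Marcus, Mateo.
Tariq starts before Hannah ends → Hannah and Tariq overlap.
Elena starts after Hannah ends, so Hannah has no further overlaps.
Elena starts after Tariq ends, so Tariq has no further overlaps.
Felix starts before Elena ends → Elena and Felix overlap.
Marcus starts before Elena ends → Elena and Marcus overlap.
Mateo starts before Elena ends → Elena and Mateo overlap.
Marcus starts exactly when Felix ends (back-to-back, no overlap), so Felix has no further overlaps.
Mateo starts exactly when Marcus ends (back-to-back, no overlap).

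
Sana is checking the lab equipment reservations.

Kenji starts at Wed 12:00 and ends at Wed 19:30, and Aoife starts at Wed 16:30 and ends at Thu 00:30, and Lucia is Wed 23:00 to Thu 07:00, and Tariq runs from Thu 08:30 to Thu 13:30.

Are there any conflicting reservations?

Sorted by start: Kenji, Aoife, Lucia, Tariq.
Aoife starts before Kenji ends → Kenji and Aoife overlap.
That's a conflict, so the schedule is not conflict-free.

Yes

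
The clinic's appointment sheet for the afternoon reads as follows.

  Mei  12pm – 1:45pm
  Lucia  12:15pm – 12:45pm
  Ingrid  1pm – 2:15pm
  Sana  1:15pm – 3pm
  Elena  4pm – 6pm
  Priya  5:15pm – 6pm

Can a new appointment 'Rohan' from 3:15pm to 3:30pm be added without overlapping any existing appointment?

Yes — the slot is free

Mei: ends 1:45pm at or before Rohan starts 3:15pm → clear.
Lucia: ends 12:45pm at or before Rohan starts 3:15pm → clear.
Ingrid: ends 2:15pm at or before Rohan starts 3:15pm → clear.
Sana: ends 3pm at or before Rohan starts 3:15pm → clear.
Elena: starts 4pm at or after Rohan ends 3:30pm → clear.
Priya: starts 5:15pm at or after Rohan ends 3:30pm → clear.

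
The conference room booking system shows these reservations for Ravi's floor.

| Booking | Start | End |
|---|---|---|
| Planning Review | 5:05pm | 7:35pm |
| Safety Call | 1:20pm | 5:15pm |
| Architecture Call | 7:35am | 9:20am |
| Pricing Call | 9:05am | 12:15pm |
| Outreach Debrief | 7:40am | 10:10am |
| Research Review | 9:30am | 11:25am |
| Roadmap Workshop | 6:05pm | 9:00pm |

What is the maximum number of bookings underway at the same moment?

Sweep the timeline, counting +1 at each start and −1 at each end (ends before starts at a tie):
7:35am start Architecture Call → 1
7:40am start Outreach Debrief → 2
9:05am start Pricing Call → 3
9:20am end Architecture Call → 2
9:30am start Research Review → 3
10:10am end Outreach Debrief → 2
11:25am end Research Review → 1
12:15pm end Pricing Call → 0
1:20pm start Safety Call → 1
5:05pm start Planning Review → 2
5:15pm end Safety Call → 1
6:05pm start Roadmap Workshop → 2
7:35pm end Planning Review → 1
9:00pm end Roadmap Workshop → 0
Peak is 3, at 9:05am (Architecture Call, Outreach Debrief, Pricing Call).

3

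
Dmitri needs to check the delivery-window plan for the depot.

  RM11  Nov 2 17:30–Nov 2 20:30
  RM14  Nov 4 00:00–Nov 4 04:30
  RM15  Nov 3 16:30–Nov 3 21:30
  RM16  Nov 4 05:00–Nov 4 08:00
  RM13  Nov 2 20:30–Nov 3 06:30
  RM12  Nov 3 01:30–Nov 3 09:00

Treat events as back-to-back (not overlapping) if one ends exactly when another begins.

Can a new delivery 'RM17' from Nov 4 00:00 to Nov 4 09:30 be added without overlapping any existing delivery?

RM11: ends Nov 2 20:30 at or before RM17 starts Nov 4 00:00 → clear.
RM13: ends Nov 3 06:30 at or before RM17 starts Nov 4 00:00 → clear.
RM12: ends Nov 3 09:00 at or before RM17 starts Nov 4 00:00 → clear.
RM15: ends Nov 3 21:30 at or before RM17 starts Nov 4 00:00 → clear.
RM14: starts Nov 4 00:00 before RM17 ends Nov 4 09:30, and ends Nov 4 04:30 after RM17 starts Nov 4 00:00 → overlap.
RM16: starts Nov 4 05:00 before RM17 ends Nov 4 09:30, and ends Nov 4 08:00 after RM17 starts Nov 4 00:00 → overlap.
RM17 overlaps RM14, RM16.

No — it overlaps RM14, RM16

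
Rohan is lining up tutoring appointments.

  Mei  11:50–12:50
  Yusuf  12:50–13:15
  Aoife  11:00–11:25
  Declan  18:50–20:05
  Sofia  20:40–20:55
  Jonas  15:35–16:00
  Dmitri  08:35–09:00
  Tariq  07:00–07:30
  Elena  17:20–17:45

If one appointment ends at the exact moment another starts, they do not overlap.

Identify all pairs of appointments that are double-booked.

none

Sorted by start: Tariq, Dmitri, Aoife, Mei, Yusuf, Jonas, Elena, Declan, Sofia.
Dmitri starts after Tariq ends — done with Tariq.
Aoife starts after Dmitri ends — done with Dmitri.
Mei starts after Aoife ends — done with Aoife.
Yusuf starts exactly when Mei ends (back-to-back, no overlap) — done with Mei.
Jonas starts after Yusuf ends — done with Yusuf.
Elena starts after Jonas ends — done with Jonas.
Declan starts after Elena ends — done with Elena.
Sofia starts after Declan ends.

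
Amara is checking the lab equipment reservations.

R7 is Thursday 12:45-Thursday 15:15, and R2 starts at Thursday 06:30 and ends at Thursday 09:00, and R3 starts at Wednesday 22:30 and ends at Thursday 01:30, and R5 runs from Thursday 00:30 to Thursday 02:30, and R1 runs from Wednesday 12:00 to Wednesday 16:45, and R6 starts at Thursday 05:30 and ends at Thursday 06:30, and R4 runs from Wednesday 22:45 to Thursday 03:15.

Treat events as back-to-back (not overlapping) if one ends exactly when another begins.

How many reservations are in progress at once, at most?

Sort all start/end points and keep a running count:
Wednesday 12:00 start R1 → 1
Wednesday 16:45 end R1 → 0
Wednesday 22:30 start R3 → 1
Wednesday 22:45 start R4 → 2
Thursday 00:30 start R5 → 3
Thursday 01:30 end R3 → 2
Thursday 02:30 end R5 → 1
Thursday 03:15 end R4 → 0
Thursday 05:30 start R6 → 1
Thursday 06:30 end R6 → 0
Thursday 06:30 start R2 → 1
Thursday 09:00 end R2 → 0
Thursday 12:45 start R7 → 1
Thursday 15:15 end R7 → 0
Peak is 3, at Thursday 00:30 (R3, R4, R5).

3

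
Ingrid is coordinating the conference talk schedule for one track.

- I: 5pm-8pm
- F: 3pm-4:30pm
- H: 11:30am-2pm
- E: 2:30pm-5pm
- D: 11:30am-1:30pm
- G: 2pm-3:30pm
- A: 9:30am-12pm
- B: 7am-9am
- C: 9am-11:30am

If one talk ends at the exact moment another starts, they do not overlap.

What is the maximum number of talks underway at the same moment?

3

Sweep the timeline, counting +1 at each start and −1 at each end (ends before starts at a tie):
7am start B → 1
9am end B → 0
9am start C → 1
9:30am start A → 2
11:30am end C → 1
11:30am start D → 2
11:30am start H → 3
12pm end A → 2
1:30pm end D → 1
2pm end H → 0
2pm start G → 1
2:30pm start E → 2
3pm start F → 3
3:30pm end G → 2
4:30pm end F → 1
5pm end E → 0
5pm start I → 1
8pm end I → 0
Peak is 3, at 11:30am (A, D, H).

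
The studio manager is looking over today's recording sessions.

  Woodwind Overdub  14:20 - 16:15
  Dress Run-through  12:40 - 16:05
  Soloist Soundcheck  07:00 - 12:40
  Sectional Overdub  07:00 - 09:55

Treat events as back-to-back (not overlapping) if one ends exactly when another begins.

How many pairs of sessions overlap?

2

Check each pair: they overlap iff neither finishes before the other starts.
Sorted by start: Soloist Soundcheck, Sectional Overdub, Dress Run-through, Woodwind Overdub.
Sectional Overdub starts before Soloist Soundcheck ends → Soloist Soundcheck and Sectional Overdub overlap.
Dress Run-through starts exactly when Soloist Soundcheck ends (back-to-back, no overlap) — done with Soloist Soundcheck.
Dress Run-through starts after Sectional Overdub ends — done with Sectional Overdub.
Woodwind Overdub starts before Dress Run-through ends → Dress Run-through and Woodwind Overdub overlap.
Overlapping pairs: Dress Run-through & Woodwind Overdub, Sectional Overdub & Soloist Soundcheck — 2 in total.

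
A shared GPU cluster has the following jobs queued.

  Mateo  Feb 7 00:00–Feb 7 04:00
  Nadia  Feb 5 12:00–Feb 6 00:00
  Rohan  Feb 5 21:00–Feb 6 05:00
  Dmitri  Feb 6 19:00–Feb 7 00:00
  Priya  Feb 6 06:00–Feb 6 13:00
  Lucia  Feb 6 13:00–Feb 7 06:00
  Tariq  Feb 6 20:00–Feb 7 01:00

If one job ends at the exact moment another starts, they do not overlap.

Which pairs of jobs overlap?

Check each pair: they overlap iff neither finishes before the other starts.
Sorted by start: Nadia, Rohan, Priya, Lucia, Dmitri, Tariq, Mateo.
Rohan starts before Nadia ends → Nadia and Rohan overlap.
Priya starts after Nadia ends, so Nadia has no further overlaps.
Priya starts after Rohan ends, so Rohan has no further overlaps.
Lucia starts exactly when Priya ends (back-to-back, no overlap), so Priya has no further overlaps.
Dmitri starts before Lucia ends → Lucia and Dmitri overlap.
Tariq starts before Lucia ends → Lucia and Tariq overlap.
Mateo starts before Lucia ends → Lucia and Mateo overlap.
Tariq starts before Dmitri ends → Dmitri and Tariq overlap.
Mateo starts exactly when Dmitri ends (back-to-back, no overlap).
Mateo starts before Tariq ends → Tariq and Mateo overlap.

Dmitri & Lucia, Dmitri & Tariq, Lucia & Mateo, Lucia & Tariq, Mateo & Tariq, Nadia & Rohan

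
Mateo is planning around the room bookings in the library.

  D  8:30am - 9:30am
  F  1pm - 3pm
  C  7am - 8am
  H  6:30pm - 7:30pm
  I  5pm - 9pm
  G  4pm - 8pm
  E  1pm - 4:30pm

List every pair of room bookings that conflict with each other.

E & F, E & G, G & H, G & I, H & I

Sorted by start: C, D, E, F, G, I, H.
D starts after C ends, so nothing later overlaps C either.
E starts after D ends, so nothing later overlaps D either.
F starts before E ends → E and F overlap.
G starts before E ends → E and G overlap.
I starts after E ends, so nothing later overlaps E either.
G starts after F ends, so nothing later overlaps F either.
I starts before G ends → G and I overlap.
H starts before G ends → G and H overlap.
H starts before I ends → I and H overlap.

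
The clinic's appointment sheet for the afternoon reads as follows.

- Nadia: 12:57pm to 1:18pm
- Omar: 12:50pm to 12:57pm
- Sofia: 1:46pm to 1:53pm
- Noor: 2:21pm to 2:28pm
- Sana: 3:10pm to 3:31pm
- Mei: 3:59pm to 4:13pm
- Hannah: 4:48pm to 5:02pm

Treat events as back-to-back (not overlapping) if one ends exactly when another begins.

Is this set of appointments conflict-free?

Yes

Two intervals overlap when each starts before the other ends.
Sorted by start: Omar, Nadia, Sofia, Noor, Sana, Mei, Hannah.
Nadia starts exactly when Omar ends (back-to-back, no overlap) — done with Omar.
Sofia starts after Nadia ends — done with Nadia.
Noor starts after Sofia ends — done with Sofia.
Sana starts after Noor ends — done with Noor.
Mei starts after Sana ends — done with Sana.
Hannah starts after Mei ends.
Every pair is clear; the schedule has no overlaps.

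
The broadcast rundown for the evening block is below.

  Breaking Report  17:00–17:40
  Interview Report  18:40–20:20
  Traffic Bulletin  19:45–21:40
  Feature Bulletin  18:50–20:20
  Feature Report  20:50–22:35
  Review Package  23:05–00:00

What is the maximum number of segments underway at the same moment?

3

Sort all start/end points and keep a running count:
17:00 start Breaking Report → 1
17:40 end Breaking Report → 0
18:40 start Interview Report → 1
18:50 start Feature Bulletin → 2
19:45 start Traffic Bulletin → 3
20:20 end Feature Bulletin → 2
20:20 end Interview Report → 1
20:50 start Feature Report → 2
21:40 end Traffic Bulletin → 1
22:35 end Feature Report → 0
23:05 start Review Package → 1
00:00 end Review Package → 0
Peak is 3, at 19:45 (Feature Bulletin, Interview Report, Traffic Bulletin).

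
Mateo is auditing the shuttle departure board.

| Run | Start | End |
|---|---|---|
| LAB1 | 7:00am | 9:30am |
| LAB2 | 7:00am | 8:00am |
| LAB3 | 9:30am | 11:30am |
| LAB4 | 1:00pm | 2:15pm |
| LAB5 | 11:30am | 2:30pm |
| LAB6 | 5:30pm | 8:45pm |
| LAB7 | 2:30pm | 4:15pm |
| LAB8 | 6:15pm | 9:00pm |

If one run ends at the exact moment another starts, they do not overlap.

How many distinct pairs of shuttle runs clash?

3

Sorted by start: LAB1, LAB2, LAB3, LAB5, LAB4, LAB7, LAB6, LAB8.
LAB2 starts before LAB1 ends → LAB1 and LAB2 overlap.
LAB3 starts exactly when LAB1 ends (back-to-back, no overlap) — done with LAB1.
LAB3 starts after LAB2 ends — done with LAB2.
LAB5 starts exactly when LAB3 ends (back-to-back, no overlap) — done with LAB3.
LAB4 starts before LAB5 ends → LAB5 and LAB4 overlap.
LAB7 starts exactly when LAB5 ends (back-to-back, no overlap) — done with LAB5.
LAB7 starts after LAB4 ends — done with LAB4.
LAB6 starts after LAB7 ends — done with LAB7.
LAB8 starts before LAB6 ends → LAB6 and LAB8 overlap.
Overlapping pairs: LAB1 & LAB2, LAB4 & LAB5, LAB6 & LAB8 — 3 in total.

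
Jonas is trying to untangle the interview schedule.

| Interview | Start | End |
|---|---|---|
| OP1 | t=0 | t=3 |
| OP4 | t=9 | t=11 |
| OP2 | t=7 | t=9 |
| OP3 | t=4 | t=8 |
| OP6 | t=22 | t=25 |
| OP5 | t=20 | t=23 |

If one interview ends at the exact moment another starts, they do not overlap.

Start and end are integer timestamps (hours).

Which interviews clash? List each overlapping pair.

Sorted by start: OP1, OP3, OP2, OP4, OP5, OP6.
OP3 starts after OP1 ends — done with OP1.
OP2 starts before OP3 ends → OP3 and OP2 overlap.
OP4 starts after OP3 ends — done with OP3.
OP4 starts exactly when OP2 ends (back-to-back, no overlap) — done with OP2.
OP5 starts after OP4 ends — done with OP4.
OP6 starts before OP5 ends → OP5 and OP6 overlap.

OP2 & OP3, OP5 & OP6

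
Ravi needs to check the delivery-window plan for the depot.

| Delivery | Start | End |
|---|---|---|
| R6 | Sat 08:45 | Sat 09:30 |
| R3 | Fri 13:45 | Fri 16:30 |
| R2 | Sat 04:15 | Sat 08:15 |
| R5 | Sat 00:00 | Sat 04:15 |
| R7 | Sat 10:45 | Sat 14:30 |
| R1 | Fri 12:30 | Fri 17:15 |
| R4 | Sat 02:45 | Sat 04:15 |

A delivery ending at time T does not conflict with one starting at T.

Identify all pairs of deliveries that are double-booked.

Sorted by start: R1, R3, R5, R4, R2, R6, R7.
R3 starts before R1 ends → R1 and R3 overlap.
R5 starts after R1 ends, so nothing later overlaps R1 either.
R5 starts after R3 ends, so nothing later overlaps R3 either.
R4 starts before R5 ends → R5 and R4 overlap.
R2 starts exactly when R5 ends (back-to-back, no overlap), so nothing later overlaps R5 either.
R2 starts exactly when R4 ends (back-to-back, no overlap), so nothing later overlaps R4 either.
R6 starts after R2 ends, so nothing later overlaps R2 either.
R7 starts after R6 ends.

R1 & R3, R4 & R5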